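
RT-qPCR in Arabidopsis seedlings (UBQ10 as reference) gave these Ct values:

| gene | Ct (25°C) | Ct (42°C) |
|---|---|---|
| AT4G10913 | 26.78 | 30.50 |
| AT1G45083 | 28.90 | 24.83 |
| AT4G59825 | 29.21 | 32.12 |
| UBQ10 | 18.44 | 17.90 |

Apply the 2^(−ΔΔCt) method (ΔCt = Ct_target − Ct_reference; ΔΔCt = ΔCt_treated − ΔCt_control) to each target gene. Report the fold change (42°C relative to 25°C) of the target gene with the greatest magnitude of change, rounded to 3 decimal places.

AT4G10913: ΔΔCt = (30.50−17.90) − (26.78−18.44) = 12.60 − 8.34 = 4.26; fold change = 2^-4.26 = 0.052
AT1G45083: ΔΔCt = (24.83−17.90) − (28.90−18.44) = 6.93 − 10.46 = -3.53; fold change = 2^3.53 = 11.551
AT4G59825: ΔΔCt = (32.12−17.90) − (29.21−18.44) = 14.22 − 10.77 = 3.45; fold change = 2^-3.45 = 0.092
AT4G10913 has the largest |ΔΔCt| = 4.26.

0.052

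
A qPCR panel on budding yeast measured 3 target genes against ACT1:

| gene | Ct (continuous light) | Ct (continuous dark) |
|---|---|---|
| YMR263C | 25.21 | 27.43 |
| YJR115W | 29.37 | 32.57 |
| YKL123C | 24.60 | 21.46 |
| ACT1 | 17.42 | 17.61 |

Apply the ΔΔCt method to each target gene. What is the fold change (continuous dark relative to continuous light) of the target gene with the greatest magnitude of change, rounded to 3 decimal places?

10.056

YMR263C: ΔΔCt = (27.43−17.61) − (25.21−17.42) = 9.82 − 7.79 = 2.03; fold change = 2^-2.03 = 0.245
YJR115W: ΔΔCt = (32.57−17.61) − (29.37−17.42) = 14.96 − 11.95 = 3.01; fold change = 2^-3.01 = 0.124
YKL123C: ΔΔCt = (21.46−17.61) − (24.60−17.42) = 3.85 − 7.18 = -3.33; fold change = 2^3.33 = 10.056
YKL123C has the largest |ΔΔCt| = 3.33.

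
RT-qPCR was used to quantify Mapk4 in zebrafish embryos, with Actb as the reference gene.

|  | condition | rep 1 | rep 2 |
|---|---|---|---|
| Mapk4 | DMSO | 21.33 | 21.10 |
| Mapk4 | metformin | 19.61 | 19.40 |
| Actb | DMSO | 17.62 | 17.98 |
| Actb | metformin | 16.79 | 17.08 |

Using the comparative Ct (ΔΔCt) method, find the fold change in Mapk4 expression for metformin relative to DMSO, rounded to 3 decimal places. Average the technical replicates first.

Mean Ct: Mapk4 DMSO 21.215; Mapk4 metformin 19.505; Actb DMSO 17.800; Actb metformin 16.935
ΔCt(DMSO) = 21.215 − 17.800 = 3.415
ΔCt(metformin) = 19.505 − 16.935 = 2.570
ΔΔCt = 2.570 − 3.415 = -0.845
Fold change = 2^(−(-0.845)) = 2^0.845 = 1.7963

1.796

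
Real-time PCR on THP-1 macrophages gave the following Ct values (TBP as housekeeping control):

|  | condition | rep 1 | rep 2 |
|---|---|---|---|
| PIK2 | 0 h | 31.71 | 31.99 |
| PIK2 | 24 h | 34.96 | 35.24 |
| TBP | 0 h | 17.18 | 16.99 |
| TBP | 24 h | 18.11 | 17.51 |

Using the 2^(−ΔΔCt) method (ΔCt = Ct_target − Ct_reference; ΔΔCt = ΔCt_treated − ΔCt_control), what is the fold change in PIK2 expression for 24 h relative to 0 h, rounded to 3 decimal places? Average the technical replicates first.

Mean Ct: PIK2 0 h 31.850; PIK2 24 h 35.100; TBP 0 h 17.085; TBP 24 h 17.810
ΔCt(0 h) = 31.850 − 17.085 = 14.765
ΔCt(24 h) = 35.100 − 17.810 = 17.290
ΔΔCt = 17.290 − 14.765 = 2.525
Fold change = 2^(−2.525) = 0.1737

0.174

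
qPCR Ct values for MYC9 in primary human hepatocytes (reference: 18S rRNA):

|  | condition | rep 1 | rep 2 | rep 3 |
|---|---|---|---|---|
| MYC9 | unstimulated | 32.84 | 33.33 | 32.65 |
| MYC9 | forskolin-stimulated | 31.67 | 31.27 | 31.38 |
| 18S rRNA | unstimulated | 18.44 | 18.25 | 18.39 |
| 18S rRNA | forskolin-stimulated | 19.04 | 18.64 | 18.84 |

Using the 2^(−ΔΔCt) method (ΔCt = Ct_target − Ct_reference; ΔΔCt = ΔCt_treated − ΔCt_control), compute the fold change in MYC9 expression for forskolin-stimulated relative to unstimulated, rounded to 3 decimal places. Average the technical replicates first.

Mean Ct: MYC9 unstimulated 32.940; MYC9 forskolin-stimulated 31.440; 18S rRNA unstimulated 18.360; 18S rRNA forskolin-stimulated 18.840
ΔCt(unstimulated) = 32.940 − 18.360 = 14.580
ΔCt(forskolin-stimulated) = 31.440 − 18.840 = 12.600
ΔΔCt = 12.600 − 14.580 = -1.980
Fold change = 2^(−(-1.980)) = 2^1.980 = 3.9449

3.945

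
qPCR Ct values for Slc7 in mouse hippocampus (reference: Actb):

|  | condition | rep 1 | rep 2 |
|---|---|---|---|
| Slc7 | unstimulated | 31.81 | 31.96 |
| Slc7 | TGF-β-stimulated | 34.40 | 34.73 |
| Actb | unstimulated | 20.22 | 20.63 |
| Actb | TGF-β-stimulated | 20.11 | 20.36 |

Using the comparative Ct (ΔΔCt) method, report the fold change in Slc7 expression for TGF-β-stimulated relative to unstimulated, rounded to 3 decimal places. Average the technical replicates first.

0.137

Mean Ct: Slc7 unstimulated 31.885; Slc7 TGF-β-stimulated 34.565; Actb unstimulated 20.425; Actb TGF-β-stimulated 20.235
ΔCt(unstimulated) = 31.885 − 20.425 = 11.460
ΔCt(TGF-β-stimulated) = 34.565 − 20.235 = 14.330
ΔΔCt = 14.330 − 11.460 = 2.870
Fold change = 2^(−2.870) = 0.1368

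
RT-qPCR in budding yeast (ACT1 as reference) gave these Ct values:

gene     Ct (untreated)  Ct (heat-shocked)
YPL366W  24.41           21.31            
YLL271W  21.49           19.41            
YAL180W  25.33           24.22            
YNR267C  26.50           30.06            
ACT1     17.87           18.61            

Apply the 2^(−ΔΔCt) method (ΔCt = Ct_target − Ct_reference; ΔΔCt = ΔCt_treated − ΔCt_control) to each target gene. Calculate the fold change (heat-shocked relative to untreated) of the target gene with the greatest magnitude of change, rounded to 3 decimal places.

14.320

YPL366W: ΔΔCt = (21.31−18.61) − (24.41−17.87) = 2.70 − 6.54 = -3.84; fold change = 2^3.84 = 14.320
YLL271W: ΔΔCt = (19.41−18.61) − (21.49−17.87) = 0.80 − 3.62 = -2.82; fold change = 2^2.82 = 7.062
YAL180W: ΔΔCt = (24.22−18.61) − (25.33−17.87) = 5.61 − 7.46 = -1.85; fold change = 2^1.85 = 3.605
YNR267C: ΔΔCt = (30.06−18.61) − (26.50−17.87) = 11.45 − 8.63 = 2.82; fold change = 2^-2.82 = 0.142
YPL366W has the largest |ΔΔCt| = 3.84.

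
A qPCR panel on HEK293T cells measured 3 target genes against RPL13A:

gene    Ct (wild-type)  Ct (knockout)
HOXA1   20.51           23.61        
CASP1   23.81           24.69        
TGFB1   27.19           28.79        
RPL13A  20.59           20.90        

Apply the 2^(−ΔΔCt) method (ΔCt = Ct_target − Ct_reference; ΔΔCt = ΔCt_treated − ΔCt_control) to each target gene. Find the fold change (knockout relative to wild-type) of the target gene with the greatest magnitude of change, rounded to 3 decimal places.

HOXA1: ΔΔCt = (23.61−20.90) − (20.51−20.59) = 2.71 − (-0.08) = 2.79; fold change = 2^-2.79 = 0.145
CASP1: ΔΔCt = (24.69−20.90) − (23.81−20.59) = 3.79 − 3.22 = 0.57; fold change = 2^-0.57 = 0.674
TGFB1: ΔΔCt = (28.79−20.90) − (27.19−20.59) = 7.89 − 6.60 = 1.29; fold change = 2^-1.29 = 0.409
HOXA1 has the largest |ΔΔCt| = 2.79.

0.145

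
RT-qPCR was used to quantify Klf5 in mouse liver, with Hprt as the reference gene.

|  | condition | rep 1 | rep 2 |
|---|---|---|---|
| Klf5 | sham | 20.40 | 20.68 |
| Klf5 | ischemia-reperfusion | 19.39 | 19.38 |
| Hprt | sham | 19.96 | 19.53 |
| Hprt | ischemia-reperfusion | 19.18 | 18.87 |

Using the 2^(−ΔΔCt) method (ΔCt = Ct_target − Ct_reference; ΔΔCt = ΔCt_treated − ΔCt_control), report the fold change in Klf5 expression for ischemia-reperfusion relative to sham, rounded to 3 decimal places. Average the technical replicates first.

Mean Ct: Klf5 sham 20.540; Klf5 ischemia-reperfusion 19.385; Hprt sham 19.745; Hprt ischemia-reperfusion 19.025
ΔCt(sham) = 20.540 − 19.745 = 0.795
ΔCt(ischemia-reperfusion) = 19.385 − 19.025 = 0.360
ΔΔCt = 0.360 − 0.795 = -0.435
Fold change = 2^(−(-0.435)) = 2^0.435 = 1.3519

1.352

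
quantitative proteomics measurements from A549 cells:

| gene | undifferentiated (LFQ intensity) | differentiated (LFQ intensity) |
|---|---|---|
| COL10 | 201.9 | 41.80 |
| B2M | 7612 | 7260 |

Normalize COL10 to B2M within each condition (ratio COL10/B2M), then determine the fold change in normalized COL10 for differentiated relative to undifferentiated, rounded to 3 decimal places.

0.217

COL10/B2M (undifferentiated) = 201.9 / 7612 = 0.026524
COL10/B2M (differentiated) = 41.80 / 7260 = 0.0057576
Fold change = 0.0057576 / 0.026524 = 0.2171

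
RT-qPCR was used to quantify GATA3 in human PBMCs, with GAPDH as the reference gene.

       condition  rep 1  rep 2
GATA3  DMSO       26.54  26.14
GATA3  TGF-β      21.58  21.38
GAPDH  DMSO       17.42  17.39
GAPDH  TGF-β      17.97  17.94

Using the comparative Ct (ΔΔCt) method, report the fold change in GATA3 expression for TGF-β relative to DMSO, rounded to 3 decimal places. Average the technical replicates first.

Mean Ct: GATA3 DMSO 26.340; GATA3 TGF-β 21.480; GAPDH DMSO 17.405; GAPDH TGF-β 17.955
ΔCt(DMSO) = 26.340 − 17.405 = 8.935
ΔCt(TGF-β) = 21.480 − 17.955 = 3.525
ΔΔCt = 3.525 − 8.935 = -5.410
Fold change = 2^(−(-5.410)) = 2^5.410 = 42.5179

42.518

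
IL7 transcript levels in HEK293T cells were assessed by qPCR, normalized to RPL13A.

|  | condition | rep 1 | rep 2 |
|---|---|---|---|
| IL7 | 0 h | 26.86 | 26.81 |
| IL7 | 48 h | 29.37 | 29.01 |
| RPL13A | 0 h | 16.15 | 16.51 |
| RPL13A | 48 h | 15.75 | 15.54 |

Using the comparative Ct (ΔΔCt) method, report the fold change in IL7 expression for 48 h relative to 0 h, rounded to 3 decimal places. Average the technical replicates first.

0.122

Mean Ct: IL7 0 h 26.835; IL7 48 h 29.190; RPL13A 0 h 16.330; RPL13A 48 h 15.645
ΔCt(0 h) = 26.835 − 16.330 = 10.505
ΔCt(48 h) = 29.190 − 15.645 = 13.545
ΔΔCt = 13.545 − 10.505 = 3.040
Fold change = 2^(−3.040) = 0.1216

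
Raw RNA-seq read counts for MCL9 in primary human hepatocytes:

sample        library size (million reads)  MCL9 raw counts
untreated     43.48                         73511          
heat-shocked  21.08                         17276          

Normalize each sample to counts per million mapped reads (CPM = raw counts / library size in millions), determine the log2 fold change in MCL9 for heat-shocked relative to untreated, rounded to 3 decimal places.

CPM(untreated) = 73511 / 43.48 = 1690.6854
CPM(heat-shocked) = 17276 / 21.08 = 819.5446
Fold change = 819.5446 / 1690.6854 = 0.48474
log2(0.48474) = -1.0447

-1.045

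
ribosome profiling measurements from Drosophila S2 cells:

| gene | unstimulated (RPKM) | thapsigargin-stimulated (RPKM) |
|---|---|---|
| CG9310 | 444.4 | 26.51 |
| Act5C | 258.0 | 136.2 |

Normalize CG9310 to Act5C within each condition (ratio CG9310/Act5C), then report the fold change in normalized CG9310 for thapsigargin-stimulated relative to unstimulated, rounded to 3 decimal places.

0.113

CG9310/Act5C (unstimulated) = 444.4 / 258.0 = 1.7225
CG9310/Act5C (thapsigargin-stimulated) = 26.51 / 136.2 = 0.19464
Fold change = 0.19464 / 1.7225 = 0.1130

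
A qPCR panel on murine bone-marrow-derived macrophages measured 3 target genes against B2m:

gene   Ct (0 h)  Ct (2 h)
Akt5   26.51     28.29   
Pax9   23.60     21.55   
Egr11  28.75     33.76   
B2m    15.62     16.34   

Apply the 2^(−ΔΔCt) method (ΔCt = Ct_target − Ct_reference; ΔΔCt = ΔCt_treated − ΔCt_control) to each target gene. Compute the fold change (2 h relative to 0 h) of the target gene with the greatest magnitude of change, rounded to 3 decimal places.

Akt5: ΔΔCt = (28.29−16.34) − (26.51−15.62) = 11.95 − 10.89 = 1.06; fold change = 2^-1.06 = 0.480
Pax9: ΔΔCt = (21.55−16.34) − (23.60−15.62) = 5.21 − 7.98 = -2.77; fold change = 2^2.77 = 6.821
Egr11: ΔΔCt = (33.76−16.34) − (28.75−15.62) = 17.42 − 13.13 = 4.29; fold change = 2^-4.29 = 0.051
Egr11 has the largest |ΔΔCt| = 4.29.

0.051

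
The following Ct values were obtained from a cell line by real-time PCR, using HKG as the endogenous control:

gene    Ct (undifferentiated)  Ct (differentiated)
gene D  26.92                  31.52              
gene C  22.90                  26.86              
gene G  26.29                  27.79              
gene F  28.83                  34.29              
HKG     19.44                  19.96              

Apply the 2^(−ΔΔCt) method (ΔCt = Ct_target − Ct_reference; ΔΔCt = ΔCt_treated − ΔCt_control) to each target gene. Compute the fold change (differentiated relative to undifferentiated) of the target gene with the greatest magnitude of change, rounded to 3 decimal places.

0.033

gene D: ΔΔCt = (31.52−19.96) − (26.92−19.44) = 11.56 − 7.48 = 4.08; fold change = 2^-4.08 = 0.059
gene C: ΔΔCt = (26.86−19.96) − (22.90−19.44) = 6.90 − 3.46 = 3.44; fold change = 2^-3.44 = 0.092
gene G: ΔΔCt = (27.79−19.96) − (26.29−19.44) = 7.83 − 6.85 = 0.98; fold change = 2^-0.98 = 0.507
gene F: ΔΔCt = (34.29−19.96) − (28.83−19.44) = 14.33 − 9.39 = 4.94; fold change = 2^-4.94 = 0.033
gene F has the largest |ΔΔCt| = 4.94.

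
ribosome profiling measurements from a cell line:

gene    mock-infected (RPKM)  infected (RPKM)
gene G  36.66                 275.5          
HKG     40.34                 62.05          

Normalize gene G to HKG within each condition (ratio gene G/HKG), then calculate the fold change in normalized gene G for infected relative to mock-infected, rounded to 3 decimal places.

4.886

gene G/HKG (mock-infected) = 36.66 / 40.34 = 0.90878
gene G/HKG (infected) = 275.5 / 62.05 = 4.44
Fold change = 4.44 / 0.90878 = 4.8857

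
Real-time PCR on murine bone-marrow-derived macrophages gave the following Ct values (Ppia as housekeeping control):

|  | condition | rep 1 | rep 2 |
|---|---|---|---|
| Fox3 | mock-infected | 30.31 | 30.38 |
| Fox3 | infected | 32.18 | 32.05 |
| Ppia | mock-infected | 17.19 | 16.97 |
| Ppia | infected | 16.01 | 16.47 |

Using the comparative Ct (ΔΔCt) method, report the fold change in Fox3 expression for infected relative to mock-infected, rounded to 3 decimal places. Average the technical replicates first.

0.164

Mean Ct: Fox3 mock-infected 30.345; Fox3 infected 32.115; Ppia mock-infected 17.080; Ppia infected 16.240
ΔCt(mock-infected) = 30.345 − 17.080 = 13.265
ΔCt(infected) = 32.115 − 16.240 = 15.875
ΔΔCt = 15.875 − 13.265 = 2.610
Fold change = 2^(−2.610) = 0.1638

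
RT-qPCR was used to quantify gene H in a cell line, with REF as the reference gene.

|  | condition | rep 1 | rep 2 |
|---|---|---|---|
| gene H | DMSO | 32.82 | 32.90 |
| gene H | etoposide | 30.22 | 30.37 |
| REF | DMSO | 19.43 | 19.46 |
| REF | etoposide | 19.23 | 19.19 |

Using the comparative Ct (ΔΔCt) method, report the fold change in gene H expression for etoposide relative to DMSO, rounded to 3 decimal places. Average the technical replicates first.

5.028

Mean Ct: gene H DMSO 32.860; gene H etoposide 30.295; REF DMSO 19.445; REF etoposide 19.210
ΔCt(DMSO) = 32.860 − 19.445 = 13.415
ΔCt(etoposide) = 30.295 − 19.210 = 11.085
ΔΔCt = 11.085 − 13.415 = -2.330
Fold change = 2^(−(-2.330)) = 2^2.330 = 5.0281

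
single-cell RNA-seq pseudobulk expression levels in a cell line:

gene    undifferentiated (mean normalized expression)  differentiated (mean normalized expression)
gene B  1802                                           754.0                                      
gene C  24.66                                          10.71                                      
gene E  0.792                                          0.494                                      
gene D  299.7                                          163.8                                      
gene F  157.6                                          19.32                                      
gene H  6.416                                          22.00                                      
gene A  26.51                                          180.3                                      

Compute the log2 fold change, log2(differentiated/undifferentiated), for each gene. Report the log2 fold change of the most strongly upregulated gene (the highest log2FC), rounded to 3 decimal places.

log2(754.0/1802) = -1.257  (gene B)
log2(10.71/24.66) = -1.203  (gene C)
log2(0.494/0.792) = -0.681  (gene E)
log2(163.8/299.7) = -0.872  (gene D)
log2(19.32/157.6) = -3.028  (gene F)
log2(22.00/6.416) = 1.778  (gene H)
log2(180.3/26.51) = 2.766  (gene A)
gene A is most strongly upregulated.

2.766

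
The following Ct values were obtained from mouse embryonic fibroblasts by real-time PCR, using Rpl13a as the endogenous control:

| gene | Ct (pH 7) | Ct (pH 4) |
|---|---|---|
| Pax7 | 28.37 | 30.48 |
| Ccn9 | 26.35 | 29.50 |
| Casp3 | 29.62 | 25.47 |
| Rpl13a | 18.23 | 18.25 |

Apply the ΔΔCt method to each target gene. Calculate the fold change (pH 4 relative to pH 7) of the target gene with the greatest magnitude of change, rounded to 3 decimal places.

Pax7: ΔΔCt = (30.48−18.25) − (28.37−18.23) = 12.23 − 10.14 = 2.09; fold change = 2^-2.09 = 0.235
Ccn9: ΔΔCt = (29.50−18.25) − (26.35−18.23) = 11.25 − 8.12 = 3.13; fold change = 2^-3.13 = 0.114
Casp3: ΔΔCt = (25.47−18.25) − (29.62−18.23) = 7.22 − 11.39 = -4.17; fold change = 2^4.17 = 18.001
Casp3 has the largest |ΔΔCt| = 4.17.

18.001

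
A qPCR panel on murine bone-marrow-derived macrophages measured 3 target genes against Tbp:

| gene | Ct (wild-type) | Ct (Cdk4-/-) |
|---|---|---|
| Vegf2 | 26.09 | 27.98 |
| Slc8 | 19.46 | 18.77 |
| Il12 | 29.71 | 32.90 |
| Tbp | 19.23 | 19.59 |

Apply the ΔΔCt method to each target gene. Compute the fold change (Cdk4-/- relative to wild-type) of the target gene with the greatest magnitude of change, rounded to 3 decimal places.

0.141

Vegf2: ΔΔCt = (27.98−19.59) − (26.09−19.23) = 8.39 − 6.86 = 1.53; fold change = 2^-1.53 = 0.346
Slc8: ΔΔCt = (18.77−19.59) − (19.46−19.23) = -0.82 − 0.23 = -1.05; fold change = 2^1.05 = 2.071
Il12: ΔΔCt = (32.90−19.59) − (29.71−19.23) = 13.31 − 10.48 = 2.83; fold change = 2^-2.83 = 0.141
Il12 has the largest |ΔΔCt| = 2.83.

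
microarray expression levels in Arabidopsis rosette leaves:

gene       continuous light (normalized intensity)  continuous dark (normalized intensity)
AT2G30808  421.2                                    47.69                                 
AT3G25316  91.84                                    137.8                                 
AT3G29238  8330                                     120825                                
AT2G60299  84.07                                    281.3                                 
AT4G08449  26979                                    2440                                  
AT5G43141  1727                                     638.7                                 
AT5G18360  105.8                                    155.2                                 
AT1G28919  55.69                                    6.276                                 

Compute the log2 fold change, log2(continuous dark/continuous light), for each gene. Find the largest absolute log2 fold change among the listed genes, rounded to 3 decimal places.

3.858

log2(47.69/421.2) = -3.143  (AT2G30808)
log2(137.8/91.84) = 0.585  (AT3G25316)
log2(120825/8330) = 3.858  (AT3G29238)
log2(281.3/84.07) = 1.742  (AT2G60299)
log2(2440/26979) = -3.467  (AT4G08449)
log2(638.7/1727) = -1.435  (AT5G43141)
log2(155.2/105.8) = 0.553  (AT5G18360)
log2(6.276/55.69) = -3.150  (AT1G28919)
The largest magnitude belongs to AT3G29238.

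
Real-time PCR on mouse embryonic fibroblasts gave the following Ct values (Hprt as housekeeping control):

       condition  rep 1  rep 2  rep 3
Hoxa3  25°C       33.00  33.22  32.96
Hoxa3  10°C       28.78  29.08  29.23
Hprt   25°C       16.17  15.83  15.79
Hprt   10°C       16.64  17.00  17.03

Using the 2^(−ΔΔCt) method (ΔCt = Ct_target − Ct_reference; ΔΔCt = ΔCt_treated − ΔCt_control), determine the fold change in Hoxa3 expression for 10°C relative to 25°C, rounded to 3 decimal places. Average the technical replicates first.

31.779

Mean Ct: Hoxa3 25°C 33.060; Hoxa3 10°C 29.030; Hprt 25°C 15.930; Hprt 10°C 16.890
ΔCt(25°C) = 33.060 − 15.930 = 17.130
ΔCt(10°C) = 29.030 − 16.890 = 12.140
ΔΔCt = 12.140 − 17.130 = -4.990
Fold change = 2^(−(-4.990)) = 2^4.990 = 31.7790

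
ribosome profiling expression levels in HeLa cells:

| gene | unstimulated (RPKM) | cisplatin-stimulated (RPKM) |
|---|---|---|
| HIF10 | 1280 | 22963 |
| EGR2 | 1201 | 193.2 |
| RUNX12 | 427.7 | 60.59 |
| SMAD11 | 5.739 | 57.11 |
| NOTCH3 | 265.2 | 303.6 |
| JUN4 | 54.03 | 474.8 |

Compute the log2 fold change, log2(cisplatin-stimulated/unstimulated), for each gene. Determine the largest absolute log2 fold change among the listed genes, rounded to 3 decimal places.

4.165

log2(22963/1280) = 4.165  (HIF10)
log2(193.2/1201) = -2.636  (EGR2)
log2(60.59/427.7) = -2.819  (RUNX12)
log2(57.11/5.739) = 3.315  (SMAD11)
log2(303.6/265.2) = 0.195  (NOTCH3)
log2(474.8/54.03) = 3.135  (JUN4)
The largest magnitude belongs to HIF10.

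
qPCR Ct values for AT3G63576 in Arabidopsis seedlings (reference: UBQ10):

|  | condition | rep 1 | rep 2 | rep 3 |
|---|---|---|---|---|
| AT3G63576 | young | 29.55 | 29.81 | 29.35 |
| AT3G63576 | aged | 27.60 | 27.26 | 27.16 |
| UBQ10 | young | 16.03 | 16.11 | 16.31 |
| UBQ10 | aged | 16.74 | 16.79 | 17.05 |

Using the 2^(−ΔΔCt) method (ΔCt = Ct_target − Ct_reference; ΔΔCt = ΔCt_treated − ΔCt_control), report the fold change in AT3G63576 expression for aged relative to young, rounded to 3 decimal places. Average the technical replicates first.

7.674

Mean Ct: AT3G63576 young 29.570; AT3G63576 aged 27.340; UBQ10 young 16.150; UBQ10 aged 16.860
ΔCt(young) = 29.570 − 16.150 = 13.420
ΔCt(aged) = 27.340 − 16.860 = 10.480
ΔΔCt = 10.480 − 13.420 = -2.940
Fold change = 2^(−(-2.940)) = 2^2.940 = 7.6741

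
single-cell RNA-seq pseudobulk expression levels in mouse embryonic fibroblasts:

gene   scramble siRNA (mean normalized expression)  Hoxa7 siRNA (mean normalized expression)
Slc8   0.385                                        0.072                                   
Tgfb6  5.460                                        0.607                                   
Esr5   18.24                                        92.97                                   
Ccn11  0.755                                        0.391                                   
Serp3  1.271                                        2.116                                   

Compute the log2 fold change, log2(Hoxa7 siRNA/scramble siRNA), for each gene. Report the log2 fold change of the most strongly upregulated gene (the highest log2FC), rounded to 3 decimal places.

2.350

log2(0.072/0.385) = -2.419  (Slc8)
log2(0.607/5.460) = -3.169  (Tgfb6)
log2(92.97/18.24) = 2.350  (Esr5)
log2(0.391/0.755) = -0.949  (Ccn11)
log2(2.116/1.271) = 0.735  (Serp3)
Esr5 is most strongly upregulated.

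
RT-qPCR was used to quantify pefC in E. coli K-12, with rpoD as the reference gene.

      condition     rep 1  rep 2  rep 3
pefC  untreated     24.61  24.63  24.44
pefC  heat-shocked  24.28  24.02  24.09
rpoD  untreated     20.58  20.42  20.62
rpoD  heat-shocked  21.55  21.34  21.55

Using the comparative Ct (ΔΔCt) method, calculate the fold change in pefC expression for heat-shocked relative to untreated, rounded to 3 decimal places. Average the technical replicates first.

Mean Ct: pefC untreated 24.560; pefC heat-shocked 24.130; rpoD untreated 20.540; rpoD heat-shocked 21.480
ΔCt(untreated) = 24.560 − 20.540 = 4.020
ΔCt(heat-shocked) = 24.130 − 21.480 = 2.650
ΔΔCt = 2.650 − 4.020 = -1.370
Fold change = 2^(−(-1.370)) = 2^1.370 = 2.5847

2.585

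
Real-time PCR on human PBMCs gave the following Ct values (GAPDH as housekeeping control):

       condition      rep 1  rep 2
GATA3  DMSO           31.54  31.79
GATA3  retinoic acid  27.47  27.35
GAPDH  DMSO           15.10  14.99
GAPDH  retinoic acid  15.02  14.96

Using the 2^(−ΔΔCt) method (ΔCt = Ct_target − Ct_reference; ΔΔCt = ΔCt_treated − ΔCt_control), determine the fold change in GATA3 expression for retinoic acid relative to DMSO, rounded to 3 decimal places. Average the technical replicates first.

Mean Ct: GATA3 DMSO 31.665; GATA3 retinoic acid 27.410; GAPDH DMSO 15.045; GAPDH retinoic acid 14.990
ΔCt(DMSO) = 31.665 − 15.045 = 16.620
ΔCt(retinoic acid) = 27.410 − 14.990 = 12.420
ΔΔCt = 12.420 − 16.620 = -4.200
Fold change = 2^(−(-4.200)) = 2^4.200 = 18.3792

18.379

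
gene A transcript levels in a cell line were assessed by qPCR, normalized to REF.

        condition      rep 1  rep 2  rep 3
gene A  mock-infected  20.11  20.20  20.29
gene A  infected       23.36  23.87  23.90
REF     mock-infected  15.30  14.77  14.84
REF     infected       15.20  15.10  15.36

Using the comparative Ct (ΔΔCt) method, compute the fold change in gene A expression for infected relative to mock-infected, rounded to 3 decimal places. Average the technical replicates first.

0.104

Mean Ct: gene A mock-infected 20.200; gene A infected 23.710; REF mock-infected 14.970; REF infected 15.220
ΔCt(mock-infected) = 20.200 − 14.970 = 5.230
ΔCt(infected) = 23.710 − 15.220 = 8.490
ΔΔCt = 8.490 − 5.230 = 3.260
Fold change = 2^(−3.260) = 0.1044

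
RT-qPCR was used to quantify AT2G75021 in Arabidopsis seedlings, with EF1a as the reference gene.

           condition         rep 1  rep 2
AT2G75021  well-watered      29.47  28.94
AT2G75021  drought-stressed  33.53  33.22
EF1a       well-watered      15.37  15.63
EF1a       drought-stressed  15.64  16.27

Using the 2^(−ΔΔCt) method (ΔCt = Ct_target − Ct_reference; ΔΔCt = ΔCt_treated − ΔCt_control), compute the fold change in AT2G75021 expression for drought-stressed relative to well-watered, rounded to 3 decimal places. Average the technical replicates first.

Mean Ct: AT2G75021 well-watered 29.205; AT2G75021 drought-stressed 33.375; EF1a well-watered 15.500; EF1a drought-stressed 15.955
ΔCt(well-watered) = 29.205 − 15.500 = 13.705
ΔCt(drought-stressed) = 33.375 − 15.955 = 17.420
ΔΔCt = 17.420 − 13.705 = 3.715
Fold change = 2^(−3.715) = 0.0762

0.076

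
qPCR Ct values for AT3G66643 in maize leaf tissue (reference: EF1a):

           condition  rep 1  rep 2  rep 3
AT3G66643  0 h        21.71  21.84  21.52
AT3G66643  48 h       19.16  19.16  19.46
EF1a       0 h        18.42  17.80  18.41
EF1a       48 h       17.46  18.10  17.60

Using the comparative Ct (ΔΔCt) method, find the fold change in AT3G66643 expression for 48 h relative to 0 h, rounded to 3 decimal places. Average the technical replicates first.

Mean Ct: AT3G66643 0 h 21.690; AT3G66643 48 h 19.260; EF1a 0 h 18.210; EF1a 48 h 17.720
ΔCt(0 h) = 21.690 − 18.210 = 3.480
ΔCt(48 h) = 19.260 − 17.720 = 1.540
ΔΔCt = 1.540 − 3.480 = -1.940
Fold change = 2^(−(-1.940)) = 2^1.940 = 3.8371

3.837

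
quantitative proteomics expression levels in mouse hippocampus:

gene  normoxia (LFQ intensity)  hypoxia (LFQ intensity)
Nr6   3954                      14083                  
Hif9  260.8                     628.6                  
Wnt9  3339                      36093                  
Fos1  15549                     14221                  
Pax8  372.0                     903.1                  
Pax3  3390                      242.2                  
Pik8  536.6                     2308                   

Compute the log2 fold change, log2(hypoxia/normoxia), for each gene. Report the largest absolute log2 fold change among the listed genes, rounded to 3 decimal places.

3.807

log2(14083/3954) = 1.833  (Nr6)
log2(628.6/260.8) = 1.269  (Hif9)
log2(36093/3339) = 3.434  (Wnt9)
log2(14221/15549) = -0.129  (Fos1)
log2(903.1/372.0) = 1.280  (Pax8)
log2(242.2/3390) = -3.807  (Pax3)
log2(2308/536.6) = 2.105  (Pik8)
The largest magnitude belongs to Pax3.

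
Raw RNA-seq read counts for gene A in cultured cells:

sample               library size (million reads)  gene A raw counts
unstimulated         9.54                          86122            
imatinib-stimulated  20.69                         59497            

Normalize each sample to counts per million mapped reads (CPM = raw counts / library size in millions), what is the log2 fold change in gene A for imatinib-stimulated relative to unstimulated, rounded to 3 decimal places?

-1.650

CPM(unstimulated) = 86122 / 9.54 = 9027.4633
CPM(imatinib-stimulated) = 59497 / 20.69 = 2875.6404
Fold change = 2875.6404 / 9027.4633 = 0.31854
log2(0.31854) = -1.6504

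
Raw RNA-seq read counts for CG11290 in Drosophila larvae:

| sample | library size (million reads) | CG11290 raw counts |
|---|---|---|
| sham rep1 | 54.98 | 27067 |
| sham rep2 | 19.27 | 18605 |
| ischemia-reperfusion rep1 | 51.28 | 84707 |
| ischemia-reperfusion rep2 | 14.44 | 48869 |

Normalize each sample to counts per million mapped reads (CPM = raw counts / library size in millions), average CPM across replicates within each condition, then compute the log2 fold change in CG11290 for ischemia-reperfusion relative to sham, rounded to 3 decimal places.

1.789

CPM(sham rep1) = 27067 / 54.98 = 492.3063
CPM(sham rep2) = 18605 / 19.27 = 965.4904
CPM(ischemia-reperfusion rep1) = 84707 / 51.28 = 1651.8526
CPM(ischemia-reperfusion rep2) = 48869 / 14.44 = 3384.2798
mean CPM(sham) = 728.8983; mean CPM(ischemia-reperfusion) = 2518.0662
Fold change = 2518.0662 / 728.8983 = 3.45462
log2(3.45462) = 1.7885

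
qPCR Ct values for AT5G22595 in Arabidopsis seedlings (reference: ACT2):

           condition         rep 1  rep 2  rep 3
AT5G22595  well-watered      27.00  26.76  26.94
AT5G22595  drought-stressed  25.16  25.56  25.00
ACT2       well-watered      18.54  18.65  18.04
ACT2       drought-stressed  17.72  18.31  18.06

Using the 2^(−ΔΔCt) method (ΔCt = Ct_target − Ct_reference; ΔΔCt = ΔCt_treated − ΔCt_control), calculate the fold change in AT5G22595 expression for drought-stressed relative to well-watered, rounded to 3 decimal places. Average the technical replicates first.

2.428

Mean Ct: AT5G22595 well-watered 26.900; AT5G22595 drought-stressed 25.240; ACT2 well-watered 18.410; ACT2 drought-stressed 18.030
ΔCt(well-watered) = 26.900 − 18.410 = 8.490
ΔCt(drought-stressed) = 25.240 − 18.030 = 7.210
ΔΔCt = 7.210 − 8.490 = -1.280
Fold change = 2^(−(-1.280)) = 2^1.280 = 2.4284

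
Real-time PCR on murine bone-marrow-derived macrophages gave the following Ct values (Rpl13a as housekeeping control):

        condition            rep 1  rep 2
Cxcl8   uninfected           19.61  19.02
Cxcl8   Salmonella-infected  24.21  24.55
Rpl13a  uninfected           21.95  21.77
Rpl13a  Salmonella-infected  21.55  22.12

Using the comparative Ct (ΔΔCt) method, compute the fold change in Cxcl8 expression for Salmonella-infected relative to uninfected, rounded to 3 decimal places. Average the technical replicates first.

Mean Ct: Cxcl8 uninfected 19.315; Cxcl8 Salmonella-infected 24.380; Rpl13a uninfected 21.860; Rpl13a Salmonella-infected 21.835
ΔCt(uninfected) = 19.315 − 21.860 = -2.545
ΔCt(Salmonella-infected) = 24.380 − 21.835 = 2.545
ΔΔCt = 2.545 − (-2.545) = 5.090
Fold change = 2^(−5.090) = 0.0294

0.029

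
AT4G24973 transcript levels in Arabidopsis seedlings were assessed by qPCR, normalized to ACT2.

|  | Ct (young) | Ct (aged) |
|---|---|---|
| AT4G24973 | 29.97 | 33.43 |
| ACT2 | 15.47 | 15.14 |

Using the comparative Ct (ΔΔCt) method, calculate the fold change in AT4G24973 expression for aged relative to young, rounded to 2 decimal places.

0.07

ΔCt(young) = 29.970 − 15.470 = 14.500
ΔCt(aged) = 33.430 − 15.140 = 18.290
ΔΔCt = 18.290 − 14.500 = 3.790
Fold change = 2^(−3.790) = 0.072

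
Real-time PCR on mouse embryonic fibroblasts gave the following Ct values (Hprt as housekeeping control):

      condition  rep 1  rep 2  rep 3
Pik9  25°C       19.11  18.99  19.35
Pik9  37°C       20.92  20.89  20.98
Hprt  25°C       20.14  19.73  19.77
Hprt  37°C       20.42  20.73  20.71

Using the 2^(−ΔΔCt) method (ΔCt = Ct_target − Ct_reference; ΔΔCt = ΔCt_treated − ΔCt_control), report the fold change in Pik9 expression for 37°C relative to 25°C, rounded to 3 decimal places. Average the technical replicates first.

Mean Ct: Pik9 25°C 19.150; Pik9 37°C 20.930; Hprt 25°C 19.880; Hprt 37°C 20.620
ΔCt(25°C) = 19.150 − 19.880 = -0.730
ΔCt(37°C) = 20.930 − 20.620 = 0.310
ΔΔCt = 0.310 − (-0.730) = 1.040
Fold change = 2^(−1.040) = 0.4863

0.486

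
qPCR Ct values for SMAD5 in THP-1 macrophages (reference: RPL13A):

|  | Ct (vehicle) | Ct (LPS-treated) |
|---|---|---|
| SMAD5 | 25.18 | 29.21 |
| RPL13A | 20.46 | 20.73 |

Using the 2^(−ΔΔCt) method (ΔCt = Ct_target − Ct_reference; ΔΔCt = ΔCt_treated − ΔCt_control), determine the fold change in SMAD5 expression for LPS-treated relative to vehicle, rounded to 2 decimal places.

0.07

ΔCt(vehicle) = 25.180 − 20.460 = 4.720
ΔCt(LPS-treated) = 29.210 − 20.730 = 8.480
ΔΔCt = 8.480 − 4.720 = 3.760
Fold change = 2^(−3.760) = 0.074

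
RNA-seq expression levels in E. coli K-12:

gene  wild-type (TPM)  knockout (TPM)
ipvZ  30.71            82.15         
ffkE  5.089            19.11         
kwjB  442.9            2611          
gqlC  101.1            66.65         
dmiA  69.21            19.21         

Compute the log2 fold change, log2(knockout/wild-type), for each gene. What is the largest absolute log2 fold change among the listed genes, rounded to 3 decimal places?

2.560

log2(82.15/30.71) = 1.420  (ipvZ)
log2(19.11/5.089) = 1.909  (ffkE)
log2(2611/442.9) = 2.560  (kwjB)
log2(66.65/101.1) = -0.601  (gqlC)
log2(19.21/69.21) = -1.849  (dmiA)
The largest magnitude belongs to kwjB.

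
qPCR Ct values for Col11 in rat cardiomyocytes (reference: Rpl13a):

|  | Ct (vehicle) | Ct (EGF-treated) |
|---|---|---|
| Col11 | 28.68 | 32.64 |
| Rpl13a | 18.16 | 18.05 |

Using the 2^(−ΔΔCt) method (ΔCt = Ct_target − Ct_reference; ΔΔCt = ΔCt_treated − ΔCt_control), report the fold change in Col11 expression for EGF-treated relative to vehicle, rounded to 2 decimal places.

0.06

ΔCt(vehicle) = 28.680 − 18.160 = 10.520
ΔCt(EGF-treated) = 32.640 − 18.050 = 14.590
ΔΔCt = 14.590 − 10.520 = 4.070
Fold change = 2^(−4.070) = 0.060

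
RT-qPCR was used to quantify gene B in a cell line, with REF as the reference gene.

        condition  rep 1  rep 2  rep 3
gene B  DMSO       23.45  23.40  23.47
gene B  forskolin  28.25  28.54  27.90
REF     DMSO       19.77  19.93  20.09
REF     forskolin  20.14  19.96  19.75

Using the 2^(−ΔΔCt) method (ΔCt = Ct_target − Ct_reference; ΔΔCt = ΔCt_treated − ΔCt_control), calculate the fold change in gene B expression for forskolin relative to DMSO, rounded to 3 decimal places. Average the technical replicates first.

Mean Ct: gene B DMSO 23.440; gene B forskolin 28.230; REF DMSO 19.930; REF forskolin 19.950
ΔCt(DMSO) = 23.440 − 19.930 = 3.510
ΔCt(forskolin) = 28.230 − 19.950 = 8.280
ΔΔCt = 8.280 − 3.510 = 4.770
Fold change = 2^(−4.770) = 0.0367

0.037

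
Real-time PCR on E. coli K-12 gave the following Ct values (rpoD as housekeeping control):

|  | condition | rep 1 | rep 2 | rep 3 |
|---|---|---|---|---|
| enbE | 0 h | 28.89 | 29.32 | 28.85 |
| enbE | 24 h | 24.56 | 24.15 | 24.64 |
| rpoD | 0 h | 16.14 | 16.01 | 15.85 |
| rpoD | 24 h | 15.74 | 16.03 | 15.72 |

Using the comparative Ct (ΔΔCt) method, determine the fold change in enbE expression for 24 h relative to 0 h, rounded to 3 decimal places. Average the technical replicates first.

21.112

Mean Ct: enbE 0 h 29.020; enbE 24 h 24.450; rpoD 0 h 16.000; rpoD 24 h 15.830
ΔCt(0 h) = 29.020 − 16.000 = 13.020
ΔCt(24 h) = 24.450 − 15.830 = 8.620
ΔΔCt = 8.620 − 13.020 = -4.400
Fold change = 2^(−(-4.400)) = 2^4.400 = 21.1121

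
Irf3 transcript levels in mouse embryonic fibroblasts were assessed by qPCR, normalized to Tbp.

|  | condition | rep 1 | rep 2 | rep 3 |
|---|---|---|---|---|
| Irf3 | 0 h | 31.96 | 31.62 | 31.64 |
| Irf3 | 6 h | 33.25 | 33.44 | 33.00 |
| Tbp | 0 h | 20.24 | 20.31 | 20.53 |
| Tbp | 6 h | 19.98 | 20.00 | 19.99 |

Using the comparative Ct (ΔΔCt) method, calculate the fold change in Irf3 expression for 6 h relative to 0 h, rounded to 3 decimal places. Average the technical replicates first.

0.275

Mean Ct: Irf3 0 h 31.740; Irf3 6 h 33.230; Tbp 0 h 20.360; Tbp 6 h 19.990
ΔCt(0 h) = 31.740 − 20.360 = 11.380
ΔCt(6 h) = 33.230 − 19.990 = 13.240
ΔΔCt = 13.240 − 11.380 = 1.860
Fold change = 2^(−1.860) = 0.2755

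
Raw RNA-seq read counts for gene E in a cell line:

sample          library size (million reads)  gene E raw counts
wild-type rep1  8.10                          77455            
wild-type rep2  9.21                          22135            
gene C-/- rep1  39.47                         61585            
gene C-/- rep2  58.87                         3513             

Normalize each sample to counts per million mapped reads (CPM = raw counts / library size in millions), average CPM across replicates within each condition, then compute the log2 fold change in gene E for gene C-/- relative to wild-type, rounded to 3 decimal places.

-2.885

CPM(wild-type rep1) = 77455 / 8.10 = 9562.3457
CPM(wild-type rep2) = 22135 / 9.21 = 2403.3659
CPM(gene C-/- rep1) = 61585 / 39.47 = 1560.2990
CPM(gene C-/- rep2) = 3513 / 58.87 = 59.6739
mean CPM(wild-type) = 5982.8558; mean CPM(gene C-/-) = 809.9864
Fold change = 809.9864 / 5982.8558 = 0.13538
log2(0.13538) = -2.8849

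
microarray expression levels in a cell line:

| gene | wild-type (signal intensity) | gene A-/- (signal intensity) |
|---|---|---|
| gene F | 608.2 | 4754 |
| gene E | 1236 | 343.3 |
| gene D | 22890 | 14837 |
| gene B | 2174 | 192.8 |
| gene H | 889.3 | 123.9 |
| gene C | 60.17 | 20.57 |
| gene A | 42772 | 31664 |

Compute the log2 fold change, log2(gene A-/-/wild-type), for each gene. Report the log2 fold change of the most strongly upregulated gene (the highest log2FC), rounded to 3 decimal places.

log2(4754/608.2) = 2.967  (gene F)
log2(343.3/1236) = -1.848  (gene E)
log2(14837/22890) = -0.626  (gene D)
log2(192.8/2174) = -3.495  (gene B)
log2(123.9/889.3) = -2.843  (gene H)
log2(20.57/60.17) = -1.549  (gene C)
log2(31664/42772) = -0.434  (gene A)
gene F is most strongly upregulated.

2.967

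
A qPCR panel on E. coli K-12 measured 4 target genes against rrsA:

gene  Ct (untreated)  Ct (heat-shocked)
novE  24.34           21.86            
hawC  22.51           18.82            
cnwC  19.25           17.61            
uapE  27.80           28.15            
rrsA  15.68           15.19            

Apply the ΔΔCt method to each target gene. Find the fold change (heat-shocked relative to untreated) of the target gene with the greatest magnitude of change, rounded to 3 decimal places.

novE: ΔΔCt = (21.86−15.19) − (24.34−15.68) = 6.67 − 8.66 = -1.99; fold change = 2^1.99 = 3.972
hawC: ΔΔCt = (18.82−15.19) − (22.51−15.68) = 3.63 − 6.83 = -3.20; fold change = 2^3.20 = 9.190
cnwC: ΔΔCt = (17.61−15.19) − (19.25−15.68) = 2.42 − 3.57 = -1.15; fold change = 2^1.15 = 2.219
uapE: ΔΔCt = (28.15−15.19) − (27.80−15.68) = 12.96 − 12.12 = 0.84; fold change = 2^-0.84 = 0.559
hawC has the largest |ΔΔCt| = 3.20.

9.190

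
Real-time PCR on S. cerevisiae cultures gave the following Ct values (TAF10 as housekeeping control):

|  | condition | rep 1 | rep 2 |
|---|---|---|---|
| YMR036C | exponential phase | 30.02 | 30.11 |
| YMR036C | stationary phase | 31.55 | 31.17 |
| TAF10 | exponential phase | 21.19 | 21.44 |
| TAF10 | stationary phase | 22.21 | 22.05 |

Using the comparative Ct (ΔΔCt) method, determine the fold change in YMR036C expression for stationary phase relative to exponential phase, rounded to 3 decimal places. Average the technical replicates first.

Mean Ct: YMR036C exponential phase 30.065; YMR036C stationary phase 31.360; TAF10 exponential phase 21.315; TAF10 stationary phase 22.130
ΔCt(exponential phase) = 30.065 − 21.315 = 8.750
ΔCt(stationary phase) = 31.360 − 22.130 = 9.230
ΔΔCt = 9.230 − 8.750 = 0.480
Fold change = 2^(−0.480) = 0.7170

0.717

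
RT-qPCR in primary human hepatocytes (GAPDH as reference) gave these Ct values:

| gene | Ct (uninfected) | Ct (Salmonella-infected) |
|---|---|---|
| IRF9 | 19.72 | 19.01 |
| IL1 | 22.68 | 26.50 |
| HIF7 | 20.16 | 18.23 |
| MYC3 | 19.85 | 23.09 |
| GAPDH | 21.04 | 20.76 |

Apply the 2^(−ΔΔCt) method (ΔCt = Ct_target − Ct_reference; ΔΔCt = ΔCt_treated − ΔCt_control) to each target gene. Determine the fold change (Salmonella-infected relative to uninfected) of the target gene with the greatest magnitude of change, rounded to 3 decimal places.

0.058

IRF9: ΔΔCt = (19.01−20.76) − (19.72−21.04) = -1.75 − (-1.32) = -0.43; fold change = 2^0.43 = 1.347
IL1: ΔΔCt = (26.50−20.76) − (22.68−21.04) = 5.74 − 1.64 = 4.10; fold change = 2^-4.10 = 0.058
HIF7: ΔΔCt = (18.23−20.76) − (20.16−21.04) = -2.53 − (-0.88) = -1.65; fold change = 2^1.65 = 3.138
MYC3: ΔΔCt = (23.09−20.76) − (19.85−21.04) = 2.33 − (-1.19) = 3.52; fold change = 2^-3.52 = 0.087
IL1 has the largest |ΔΔCt| = 4.10.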